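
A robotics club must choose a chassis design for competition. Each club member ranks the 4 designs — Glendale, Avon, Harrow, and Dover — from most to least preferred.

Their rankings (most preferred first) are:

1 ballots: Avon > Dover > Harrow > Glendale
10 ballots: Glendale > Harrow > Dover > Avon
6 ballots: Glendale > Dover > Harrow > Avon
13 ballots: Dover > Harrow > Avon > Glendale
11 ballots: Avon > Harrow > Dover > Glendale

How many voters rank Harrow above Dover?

21

Ballots ranking Harrow above Dover: 10+11 = 21.
Ballots ranking Dover above Harrow: 1+6+13 = 20.
So 21 of 41 voters prefer Harrow to Dover.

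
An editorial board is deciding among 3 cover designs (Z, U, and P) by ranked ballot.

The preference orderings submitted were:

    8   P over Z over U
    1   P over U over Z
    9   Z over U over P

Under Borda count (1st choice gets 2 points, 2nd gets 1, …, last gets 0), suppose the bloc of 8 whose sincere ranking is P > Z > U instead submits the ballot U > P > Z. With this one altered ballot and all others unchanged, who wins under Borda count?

U

Borda totals with the altered ballot: Z 18, U 26, P 10.
The switch changes the winner from Z to U.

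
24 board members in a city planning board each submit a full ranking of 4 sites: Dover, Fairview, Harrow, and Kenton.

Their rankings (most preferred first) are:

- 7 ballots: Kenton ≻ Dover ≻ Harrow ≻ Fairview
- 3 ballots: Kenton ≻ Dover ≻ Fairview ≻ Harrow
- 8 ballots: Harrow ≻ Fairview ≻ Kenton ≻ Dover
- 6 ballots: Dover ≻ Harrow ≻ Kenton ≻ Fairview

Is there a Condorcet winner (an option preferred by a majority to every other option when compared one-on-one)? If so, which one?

Head-to-head results (24 voters total):
Dover vs Fairview: Dover wins 16–8.
Dover vs Harrow: Dover wins 16–8.
Dover vs Kenton: Kenton wins 18–6.
Fairview vs Harrow: Harrow wins 21–3.
Fairview vs Kenton: Kenton wins 16–8.
Harrow vs Kenton: Harrow wins 14–10.
No candidate beats all others: Dover beats Harrow beats Kenton beats Dover, a majority cycle.

No Condorcet winner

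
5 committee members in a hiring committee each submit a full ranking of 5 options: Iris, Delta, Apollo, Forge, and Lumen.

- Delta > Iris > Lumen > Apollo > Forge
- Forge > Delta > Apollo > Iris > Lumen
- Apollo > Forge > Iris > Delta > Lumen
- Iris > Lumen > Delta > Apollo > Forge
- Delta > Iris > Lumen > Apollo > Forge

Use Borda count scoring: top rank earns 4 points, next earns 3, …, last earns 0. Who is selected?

Delta

Borda scores:
  Iris: 3 + 1 + 2 + 4 + 3 = 13
  Delta: 4 + 3 + 1 + 2 + 4 = 14
  Apollo: 1 + 2 + 4 + 1 + 1 = 9
  Forge: 0 + 4 + 3 + 0 + 0 = 7
  Lumen: 2 + 0 + 0 + 3 + 2 = 7
Delta has the highest total.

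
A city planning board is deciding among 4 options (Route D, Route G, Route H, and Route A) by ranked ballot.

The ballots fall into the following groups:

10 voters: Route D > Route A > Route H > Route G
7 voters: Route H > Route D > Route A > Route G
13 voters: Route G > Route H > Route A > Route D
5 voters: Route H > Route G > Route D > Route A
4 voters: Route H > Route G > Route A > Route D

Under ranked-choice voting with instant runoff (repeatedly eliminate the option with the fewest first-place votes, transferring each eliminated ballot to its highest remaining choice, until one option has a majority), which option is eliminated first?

Route A

Round 1: Route H 16, Route G 13, Route D 10, Route A 0. Route A has the fewest and is eliminated.
Round 2: Route H 16, Route G 13, Route D 10. Route D has the fewest and is eliminated.
Round 3: Route H 26, Route G 13. Route H has a majority.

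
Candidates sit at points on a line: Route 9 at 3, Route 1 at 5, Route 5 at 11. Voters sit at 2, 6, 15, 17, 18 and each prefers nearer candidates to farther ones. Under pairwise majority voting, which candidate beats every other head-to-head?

With single-peaked preferences on a line, the Condorcet winner is the candidate closest to the median voter.
The median voter (position 15) is closest to Route 5 at 11.
Check: Route 5 vs Route 9 — voters closer to Route 5: 3 of 5.

Route 5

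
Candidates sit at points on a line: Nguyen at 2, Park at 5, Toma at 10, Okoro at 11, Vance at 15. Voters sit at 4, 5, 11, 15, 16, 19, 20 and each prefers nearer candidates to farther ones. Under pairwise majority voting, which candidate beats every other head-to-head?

With single-peaked preferences on a line, the Condorcet winner is the candidate closest to the median voter.
The median voter (position 15) is closest to Vance at 15.
Check: Vance vs Park — voters closer to Vance: 5 of 7.

Vance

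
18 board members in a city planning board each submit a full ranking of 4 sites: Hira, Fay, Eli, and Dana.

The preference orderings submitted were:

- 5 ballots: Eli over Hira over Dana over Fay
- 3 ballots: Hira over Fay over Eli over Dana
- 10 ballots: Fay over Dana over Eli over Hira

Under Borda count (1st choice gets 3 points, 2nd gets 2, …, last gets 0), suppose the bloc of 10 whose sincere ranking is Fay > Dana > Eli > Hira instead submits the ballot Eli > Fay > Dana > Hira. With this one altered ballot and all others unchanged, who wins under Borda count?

Eli

Borda totals with the altered ballot: Hira 19, Fay 26, Eli 48, Dana 15.
The switch changes the winner from Fay to Eli.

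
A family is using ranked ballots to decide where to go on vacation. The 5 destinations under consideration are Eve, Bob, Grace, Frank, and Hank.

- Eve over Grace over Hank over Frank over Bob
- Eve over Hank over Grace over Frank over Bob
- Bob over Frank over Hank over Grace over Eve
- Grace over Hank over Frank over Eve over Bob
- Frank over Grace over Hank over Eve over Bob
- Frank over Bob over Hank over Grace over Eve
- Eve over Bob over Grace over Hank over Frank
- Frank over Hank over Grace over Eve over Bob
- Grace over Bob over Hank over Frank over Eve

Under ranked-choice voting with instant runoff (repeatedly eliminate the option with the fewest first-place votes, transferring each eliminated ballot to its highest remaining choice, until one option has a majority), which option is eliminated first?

Hank

Round 1: Eve 3, Frank 3, Grace 2, Bob 1, Hank 0. Hank has the fewest and is eliminated.
Round 2: Eve 3, Frank 3, Grace 2, Bob 1. Bob has the fewest and is eliminated.
Round 3: Frank 4, Eve 3, Grace 2. Grace has the fewest and is eliminated.
Round 4: Frank 6, Eve 3. Frank has a majority.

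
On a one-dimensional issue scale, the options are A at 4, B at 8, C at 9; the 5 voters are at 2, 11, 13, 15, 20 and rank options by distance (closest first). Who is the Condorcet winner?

With single-peaked preferences on a line, the Condorcet winner is the candidate closest to the median voter.
The median voter (position 13) is closest to C at 9.
Check: C vs B — voters closer to C: 4 of 5.

C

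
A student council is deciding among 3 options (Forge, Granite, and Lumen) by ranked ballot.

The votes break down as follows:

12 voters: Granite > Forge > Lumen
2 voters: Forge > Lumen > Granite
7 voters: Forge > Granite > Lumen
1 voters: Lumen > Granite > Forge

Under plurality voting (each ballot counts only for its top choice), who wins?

First-place vote totals:
  Forge: 9
  Granite: 12
  Lumen: 1
Granite has the most first-place votes.

Granite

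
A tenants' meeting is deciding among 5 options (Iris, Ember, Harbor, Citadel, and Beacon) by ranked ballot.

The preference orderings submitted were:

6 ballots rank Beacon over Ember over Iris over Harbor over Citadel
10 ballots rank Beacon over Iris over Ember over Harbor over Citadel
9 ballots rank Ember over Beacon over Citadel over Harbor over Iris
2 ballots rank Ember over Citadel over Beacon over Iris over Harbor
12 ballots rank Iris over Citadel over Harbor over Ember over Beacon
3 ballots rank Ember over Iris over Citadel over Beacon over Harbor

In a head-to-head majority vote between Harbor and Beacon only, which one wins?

Ballots ranking Harbor above Beacon: 12.
Ballots ranking Beacon above Harbor: 6+10+9+2+3 = 30.
Beacon wins the head-to-head, 30–12.

Beacon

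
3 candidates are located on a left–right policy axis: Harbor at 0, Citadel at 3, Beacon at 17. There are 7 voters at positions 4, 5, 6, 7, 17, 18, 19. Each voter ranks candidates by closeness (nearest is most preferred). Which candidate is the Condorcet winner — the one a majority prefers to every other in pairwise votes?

With single-peaked preferences on a line, the Condorcet winner is the candidate closest to the median voter.
The median voter (position 7) is closest to Citadel at 3.
Check: Citadel vs Beacon — voters closer to Citadel: 4 of 7.

Citadel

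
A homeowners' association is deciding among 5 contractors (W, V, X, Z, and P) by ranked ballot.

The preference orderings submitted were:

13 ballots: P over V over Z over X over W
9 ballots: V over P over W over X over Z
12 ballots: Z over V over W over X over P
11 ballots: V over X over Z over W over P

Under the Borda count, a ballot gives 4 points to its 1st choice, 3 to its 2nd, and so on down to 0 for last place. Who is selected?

V

Borda scores:
  W: 13·0 + 9·2 + 12·2 + 11·1 = 53
  V: 13·3 + 9·4 + 12·3 + 11·4 = 155
  X: 13·1 + 9·1 + 12·1 + 11·3 = 67
  Z: 13·2 + 9·0 + 12·4 + 11·2 = 96
  P: 13·4 + 9·3 + 12·0 + 11·0 = 79
V has the highest total.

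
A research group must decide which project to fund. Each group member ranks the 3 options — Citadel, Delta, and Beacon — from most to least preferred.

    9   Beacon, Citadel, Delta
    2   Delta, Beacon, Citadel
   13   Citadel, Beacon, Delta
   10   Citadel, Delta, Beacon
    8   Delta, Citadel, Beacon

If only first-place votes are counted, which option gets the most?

Citadel

First-place vote totals:
  Citadel: 23
  Delta: 10
  Beacon: 9
Citadel has the most first-place votes.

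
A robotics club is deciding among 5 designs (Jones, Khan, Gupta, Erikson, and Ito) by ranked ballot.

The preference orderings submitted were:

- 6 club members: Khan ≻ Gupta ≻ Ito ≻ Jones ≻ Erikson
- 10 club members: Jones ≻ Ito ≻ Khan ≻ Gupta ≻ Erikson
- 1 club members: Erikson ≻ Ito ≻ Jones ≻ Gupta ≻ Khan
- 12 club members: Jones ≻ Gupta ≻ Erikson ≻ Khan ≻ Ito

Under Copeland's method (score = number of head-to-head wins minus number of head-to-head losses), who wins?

Pairwise results:
  Jones vs Khan: Jones wins 23–6.
  Jones vs Gupta: Jones wins 23–6.
  Jones vs Erikson: Jones wins 28–1.
  Jones vs Ito: Jones wins 22–7.
  Khan vs Gupta: Khan wins 16–13.
  Khan vs Erikson: Khan wins 16–13.
  Khan vs Ito: Khan wins 18–11.
  Gupta vs Erikson: Gupta wins 28–1.
  Gupta vs Ito: Gupta wins 18–11.
  Erikson vs Ito: Ito wins 16–13.
Copeland scores (wins − losses):
  Jones: 4 − 0 = 4
  Khan: 3 − 1 = 2
  Gupta: 2 − 2 = 0
  Erikson: 0 − 4 = -4
  Ito: 1 − 3 = -2
Jones has the best Copeland score.

Jones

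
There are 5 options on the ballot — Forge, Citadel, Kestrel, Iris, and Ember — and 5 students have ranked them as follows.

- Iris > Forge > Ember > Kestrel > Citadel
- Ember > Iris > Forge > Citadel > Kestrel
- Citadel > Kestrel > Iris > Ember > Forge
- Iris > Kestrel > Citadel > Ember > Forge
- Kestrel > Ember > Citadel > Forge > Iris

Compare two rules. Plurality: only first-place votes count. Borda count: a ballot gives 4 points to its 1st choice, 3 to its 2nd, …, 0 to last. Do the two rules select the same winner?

Plurality first-place counts: Forge 0, Citadel 1, Kestrel 1, Iris 2, Ember 1 → Iris.
Borda totals: Forge 6, Citadel 9, Kestrel 11, Iris 13, Ember 11 → Iris.
The two rules agree on Iris.

Yes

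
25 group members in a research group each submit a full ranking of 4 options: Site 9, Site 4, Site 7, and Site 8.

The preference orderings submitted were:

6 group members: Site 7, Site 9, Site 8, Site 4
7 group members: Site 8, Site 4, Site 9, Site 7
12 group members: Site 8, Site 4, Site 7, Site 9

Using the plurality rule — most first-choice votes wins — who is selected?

First-place vote totals:
  Site 9: 0
  Site 4: 0
  Site 7: 6
  Site 8: 19
Site 8 has the most first-place votes.

Site 8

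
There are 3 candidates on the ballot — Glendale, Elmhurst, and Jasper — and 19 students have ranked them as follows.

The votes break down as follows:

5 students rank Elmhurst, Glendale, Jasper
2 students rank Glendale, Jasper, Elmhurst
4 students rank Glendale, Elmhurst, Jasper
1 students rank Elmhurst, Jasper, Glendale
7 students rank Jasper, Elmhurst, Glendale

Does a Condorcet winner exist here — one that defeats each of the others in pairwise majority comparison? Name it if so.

Elmhurst

Head-to-head results (19 voters total):
Glendale vs Elmhurst: Elmhurst wins 13–6.
Glendale vs Jasper: Glendale wins 11–8.
Elmhurst vs Jasper: Elmhurst wins 10–9.
Elmhurst beats each rival — Glendale (13–6), Jasper (10–9) — so Elmhurst is the Condorcet winner.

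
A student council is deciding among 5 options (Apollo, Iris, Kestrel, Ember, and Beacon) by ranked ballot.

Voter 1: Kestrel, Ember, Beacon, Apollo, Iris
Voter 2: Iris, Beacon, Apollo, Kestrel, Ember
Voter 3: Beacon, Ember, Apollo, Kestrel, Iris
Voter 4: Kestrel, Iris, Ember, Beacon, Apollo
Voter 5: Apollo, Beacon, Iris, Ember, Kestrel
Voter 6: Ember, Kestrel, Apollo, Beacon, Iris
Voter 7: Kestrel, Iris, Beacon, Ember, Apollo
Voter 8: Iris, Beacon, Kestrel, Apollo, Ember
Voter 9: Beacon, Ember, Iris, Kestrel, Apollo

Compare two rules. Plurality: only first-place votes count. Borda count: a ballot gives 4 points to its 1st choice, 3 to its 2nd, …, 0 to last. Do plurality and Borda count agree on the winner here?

No

Plurality first-place counts: Apollo 1, Iris 2, Kestrel 3, Ember 1, Beacon 2 → Kestrel.
Borda totals: Apollo 12, Iris 18, Kestrel 20, Ember 17, Beacon 23 → Beacon.
The two rules disagree: plurality picks Kestrel, Borda picks Beacon.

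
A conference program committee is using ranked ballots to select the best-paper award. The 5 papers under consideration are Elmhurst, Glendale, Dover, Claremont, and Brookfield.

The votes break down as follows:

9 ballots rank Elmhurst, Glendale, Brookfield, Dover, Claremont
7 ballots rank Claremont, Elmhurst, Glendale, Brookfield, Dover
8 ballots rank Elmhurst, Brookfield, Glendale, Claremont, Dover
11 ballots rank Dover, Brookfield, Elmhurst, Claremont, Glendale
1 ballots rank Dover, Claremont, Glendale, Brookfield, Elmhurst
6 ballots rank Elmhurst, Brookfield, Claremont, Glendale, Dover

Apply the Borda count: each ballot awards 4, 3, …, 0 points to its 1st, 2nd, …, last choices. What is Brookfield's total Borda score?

Borda scores:
  Elmhurst: 9·4 + 7·3 + 8·4 + 11·2 + 0 + 6·4 = 135
  Glendale: 9·3 + 7·2 + 8·2 + 11·0 + 2 + 6·1 = 65
  Dover: 9·1 + 7·0 + 8·0 + 11·4 + 4 + 6·0 = 57
  Claremont: 9·0 + 7·4 + 8·1 + 11·1 + 3 + 6·2 = 62
  Brookfield: 9·2 + 7·1 + 8·3 + 11·3 + 1 + 6·3 = 101

101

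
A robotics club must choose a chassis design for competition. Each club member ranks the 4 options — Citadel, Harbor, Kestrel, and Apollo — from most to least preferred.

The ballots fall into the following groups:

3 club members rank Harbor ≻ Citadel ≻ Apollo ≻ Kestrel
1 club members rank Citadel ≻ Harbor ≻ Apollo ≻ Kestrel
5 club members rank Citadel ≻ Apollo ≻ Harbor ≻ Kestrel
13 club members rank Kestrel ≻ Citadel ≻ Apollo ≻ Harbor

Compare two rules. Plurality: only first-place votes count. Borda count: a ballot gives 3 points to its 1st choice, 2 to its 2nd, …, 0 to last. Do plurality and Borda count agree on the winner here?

Plurality first-place counts: Citadel 6, Harbor 3, Kestrel 13, Apollo 0 → Kestrel.
Borda totals: Citadel 50, Harbor 16, Kestrel 39, Apollo 27 → Citadel.
The two rules disagree: plurality picks Kestrel, Borda picks Citadel.

No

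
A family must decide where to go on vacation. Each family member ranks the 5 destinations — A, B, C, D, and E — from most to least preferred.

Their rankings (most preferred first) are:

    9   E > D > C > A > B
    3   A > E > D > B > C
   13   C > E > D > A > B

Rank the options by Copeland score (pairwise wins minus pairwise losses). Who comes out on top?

Pairwise results:
  A vs B: A wins 25–0.
  A vs C: C wins 22–3.
  A vs D: D wins 22–3.
  A vs E: E wins 22–3.
  B vs C: C wins 22–3.
  B vs D: D wins 25–0.
  B vs E: E wins 25–0.
  C vs D: C wins 13–12.
  C vs E: C wins 13–12.
  D vs E: E wins 25–0.
Copeland scores (wins − losses):
  A: 1 − 3 = -2
  B: 0 − 4 = -4
  C: 4 − 0 = 4
  D: 2 − 2 = 0
  E: 3 − 1 = 2
C has the best Copeland score.

C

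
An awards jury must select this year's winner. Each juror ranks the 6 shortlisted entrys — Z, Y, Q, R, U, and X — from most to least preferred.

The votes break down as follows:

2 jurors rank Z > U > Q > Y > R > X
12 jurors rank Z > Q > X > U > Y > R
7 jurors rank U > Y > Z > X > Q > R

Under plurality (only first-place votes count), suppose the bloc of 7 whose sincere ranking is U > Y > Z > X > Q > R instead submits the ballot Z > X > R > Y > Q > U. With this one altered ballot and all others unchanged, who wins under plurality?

First-place totals with the altered ballot: Z 21, Y 0, Q 0, R 0, U 0, X 0.
The winner is unchanged: still Z.

Z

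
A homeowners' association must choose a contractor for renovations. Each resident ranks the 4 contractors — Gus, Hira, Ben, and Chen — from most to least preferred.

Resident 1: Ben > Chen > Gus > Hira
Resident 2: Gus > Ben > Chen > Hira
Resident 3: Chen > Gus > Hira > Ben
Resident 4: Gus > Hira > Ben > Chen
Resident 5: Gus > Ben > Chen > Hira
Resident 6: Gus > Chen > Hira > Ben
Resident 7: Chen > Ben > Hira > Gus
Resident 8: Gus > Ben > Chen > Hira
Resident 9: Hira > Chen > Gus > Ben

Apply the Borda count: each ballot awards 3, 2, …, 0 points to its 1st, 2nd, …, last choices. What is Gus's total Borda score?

Borda scores:
  Gus: 1 + 3 + 2 + 3 + 3 + 3 + 0 + 3 + 1 = 19
  Hira: 0 + 0 + 1 + 2 + 0 + 1 + 1 + 0 + 3 = 8
  Ben: 3 + 2 + 0 + 1 + 2 + 0 + 2 + 2 + 0 = 12
  Chen: 2 + 1 + 3 + 0 + 1 + 2 + 3 + 1 + 2 = 15

19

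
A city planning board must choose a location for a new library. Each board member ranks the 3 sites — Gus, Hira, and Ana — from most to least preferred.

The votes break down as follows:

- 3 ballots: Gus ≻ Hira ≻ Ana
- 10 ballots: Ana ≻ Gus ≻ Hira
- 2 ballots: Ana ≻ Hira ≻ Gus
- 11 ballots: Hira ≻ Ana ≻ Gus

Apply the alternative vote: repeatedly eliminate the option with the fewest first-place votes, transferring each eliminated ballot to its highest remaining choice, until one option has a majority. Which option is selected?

Round 1: Ana 12, Hira 11, Gus 3. Gus has the fewest and is eliminated.
Round 2: Hira 14, Ana 12. Hira has a majority.

Hira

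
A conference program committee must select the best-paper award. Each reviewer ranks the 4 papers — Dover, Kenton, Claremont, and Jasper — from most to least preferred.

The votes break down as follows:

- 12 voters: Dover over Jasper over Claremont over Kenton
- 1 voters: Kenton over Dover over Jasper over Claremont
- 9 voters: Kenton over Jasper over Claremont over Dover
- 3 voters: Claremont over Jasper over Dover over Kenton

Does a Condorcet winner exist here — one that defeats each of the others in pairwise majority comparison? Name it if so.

Head-to-head results (25 voters total):
Dover vs Kenton: Dover wins 15–10.
Dover vs Claremont: Dover wins 13–12.
Dover vs Jasper: Dover wins 13–12.
Kenton vs Claremont: Claremont wins 15–10.
Kenton vs Jasper: Jasper wins 15–10.
Claremont vs Jasper: Jasper wins 22–3.
Dover beats each rival — Kenton (15–10), Claremont (13–12), Jasper (13–12) — so Dover is the Condorcet winner.

Dover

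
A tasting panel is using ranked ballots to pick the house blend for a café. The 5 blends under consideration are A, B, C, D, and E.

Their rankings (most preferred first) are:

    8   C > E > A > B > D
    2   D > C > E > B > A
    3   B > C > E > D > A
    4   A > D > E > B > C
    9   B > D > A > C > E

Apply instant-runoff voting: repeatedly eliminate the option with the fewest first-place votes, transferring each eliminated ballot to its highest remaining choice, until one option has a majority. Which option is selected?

B

Round 1: B 12, C 8, A 4, D 2, E 0. E has the fewest and is eliminated.
Round 2: B 12, C 8, A 4, D 2. D has the fewest and is eliminated.
Round 3: B 12, C 10, A 4. A has the fewest and is eliminated.
Round 4: B 16, C 10. B has a majority.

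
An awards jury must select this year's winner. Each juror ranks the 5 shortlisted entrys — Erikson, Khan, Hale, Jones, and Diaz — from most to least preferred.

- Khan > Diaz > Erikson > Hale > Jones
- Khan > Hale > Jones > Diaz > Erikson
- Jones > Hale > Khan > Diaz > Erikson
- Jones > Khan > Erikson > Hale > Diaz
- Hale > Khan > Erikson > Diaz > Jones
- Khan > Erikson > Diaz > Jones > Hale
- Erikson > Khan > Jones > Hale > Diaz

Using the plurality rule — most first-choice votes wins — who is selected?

First-place vote totals:
  Erikson: 1
  Khan: 3
  Hale: 1
  Jones: 2
  Diaz: 0
Khan has the most first-place votes.

Khan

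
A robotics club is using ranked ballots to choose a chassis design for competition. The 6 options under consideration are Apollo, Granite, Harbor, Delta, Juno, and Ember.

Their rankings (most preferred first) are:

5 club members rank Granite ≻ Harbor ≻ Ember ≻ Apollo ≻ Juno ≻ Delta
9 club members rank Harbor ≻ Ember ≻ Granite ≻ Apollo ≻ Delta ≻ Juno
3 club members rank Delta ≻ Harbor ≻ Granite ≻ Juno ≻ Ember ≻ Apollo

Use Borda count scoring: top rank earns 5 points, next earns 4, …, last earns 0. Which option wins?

Borda scores:
  Apollo: 5·2 + 9·2 + 3·0 = 28
  Granite: 5·5 + 9·3 + 3·3 = 61
  Harbor: 5·4 + 9·5 + 3·4 = 77
  Delta: 5·0 + 9·1 + 3·5 = 24
  Juno: 5·1 + 9·0 + 3·2 = 11
  Ember: 5·3 + 9·4 + 3·1 = 54
Harbor has the highest total.

Harbor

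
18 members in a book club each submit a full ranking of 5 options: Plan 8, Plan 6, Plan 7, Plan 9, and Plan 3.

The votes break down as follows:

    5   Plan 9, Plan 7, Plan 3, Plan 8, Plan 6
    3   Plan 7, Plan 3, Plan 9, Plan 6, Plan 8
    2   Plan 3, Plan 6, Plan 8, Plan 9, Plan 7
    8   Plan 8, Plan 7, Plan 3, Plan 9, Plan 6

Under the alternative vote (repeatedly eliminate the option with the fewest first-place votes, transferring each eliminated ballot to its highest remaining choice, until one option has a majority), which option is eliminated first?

Round 1: Plan 8 8, Plan 9 5, Plan 7 3, Plan 3 2, Plan 6 0. Plan 6 has the fewest and is eliminated.
Round 2: Plan 8 8, Plan 9 5, Plan 7 3, Plan 3 2. Plan 3 has the fewest and is eliminated.
Round 3: Plan 8 10, Plan 9 5, Plan 7 3. Plan 8 has a majority.

Plan 6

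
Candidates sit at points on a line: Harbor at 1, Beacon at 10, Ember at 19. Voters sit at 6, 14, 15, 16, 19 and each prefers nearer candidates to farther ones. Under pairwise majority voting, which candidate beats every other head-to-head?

Ember

With single-peaked preferences on a line, the Condorcet winner is the candidate closest to the median voter.
The median voter (position 15) is closest to Ember at 19.
Check: Ember vs Beacon — voters closer to Ember: 3 of 5.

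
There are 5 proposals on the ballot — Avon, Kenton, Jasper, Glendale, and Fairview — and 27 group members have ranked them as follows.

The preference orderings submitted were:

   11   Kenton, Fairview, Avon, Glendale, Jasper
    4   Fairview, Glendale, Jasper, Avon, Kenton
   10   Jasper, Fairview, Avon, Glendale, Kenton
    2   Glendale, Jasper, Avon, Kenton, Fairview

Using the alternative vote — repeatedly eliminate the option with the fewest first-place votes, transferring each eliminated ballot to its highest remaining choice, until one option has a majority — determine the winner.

Round 1: Kenton 11, Jasper 10, Fairview 4, Glendale 2, Avon 0. Avon has the fewest and is eliminated.
Round 2: Kenton 11, Jasper 10, Fairview 4, Glendale 2. Glendale has the fewest and is eliminated.
Round 3: Jasper 12, Kenton 11, Fairview 4. Fairview has the fewest and is eliminated.
Round 4: Jasper 16, Kenton 11. Jasper has a majority.

Jasper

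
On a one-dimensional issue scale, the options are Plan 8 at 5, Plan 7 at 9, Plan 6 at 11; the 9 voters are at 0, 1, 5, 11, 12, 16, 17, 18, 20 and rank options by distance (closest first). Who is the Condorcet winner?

Plan 6

With single-peaked preferences on a line, the Condorcet winner is the candidate closest to the median voter.
The median voter (position 12) is closest to Plan 6 at 11.
Check: Plan 6 vs Plan 7 — voters closer to Plan 6: 6 of 9.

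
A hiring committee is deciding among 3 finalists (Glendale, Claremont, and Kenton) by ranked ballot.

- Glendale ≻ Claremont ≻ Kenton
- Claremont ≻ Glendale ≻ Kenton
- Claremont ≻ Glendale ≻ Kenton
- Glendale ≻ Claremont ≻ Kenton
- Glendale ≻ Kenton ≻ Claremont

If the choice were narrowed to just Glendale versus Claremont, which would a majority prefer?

Ballots ranking Glendale above Claremont: 3.
Ballots ranking Claremont above Glendale: 2.
Glendale wins the head-to-head, 3–2.

Glendale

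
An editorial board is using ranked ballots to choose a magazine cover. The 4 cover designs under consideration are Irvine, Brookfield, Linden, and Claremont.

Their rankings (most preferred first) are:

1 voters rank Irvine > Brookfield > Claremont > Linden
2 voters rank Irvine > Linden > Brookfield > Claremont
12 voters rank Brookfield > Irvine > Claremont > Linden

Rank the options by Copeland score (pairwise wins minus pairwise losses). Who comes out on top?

Brookfield

Pairwise results:
  Irvine vs Brookfield: Brookfield wins 12–3.
  Irvine vs Linden: Irvine wins 15–0.
  Irvine vs Claremont: Irvine wins 15–0.
  Brookfield vs Linden: Brookfield wins 13–2.
  Brookfield vs Claremont: Brookfield wins 15–0.
  Linden vs Claremont: Claremont wins 13–2.
Copeland scores (wins − losses):
  Irvine: 2 − 1 = 1
  Brookfield: 3 − 0 = 3
  Linden: 0 − 3 = -3
  Claremont: 1 − 2 = -1
Brookfield has the best Copeland score.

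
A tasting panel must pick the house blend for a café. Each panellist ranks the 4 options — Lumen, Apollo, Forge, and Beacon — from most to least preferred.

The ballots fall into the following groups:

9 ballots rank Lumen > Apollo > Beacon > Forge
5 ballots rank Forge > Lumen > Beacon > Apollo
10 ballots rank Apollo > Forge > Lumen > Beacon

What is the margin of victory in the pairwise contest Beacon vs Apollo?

Ballots ranking Beacon above Apollo: 5.
Ballots ranking Apollo above Beacon: 9+10 = 19.
Apollo wins 19–5, a margin of 14.

14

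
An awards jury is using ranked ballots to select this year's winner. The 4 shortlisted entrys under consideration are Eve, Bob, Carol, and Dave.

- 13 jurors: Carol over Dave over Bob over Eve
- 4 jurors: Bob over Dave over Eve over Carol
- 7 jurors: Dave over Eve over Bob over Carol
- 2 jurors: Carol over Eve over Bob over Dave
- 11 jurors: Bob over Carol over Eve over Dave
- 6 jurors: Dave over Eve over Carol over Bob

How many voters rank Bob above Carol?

22

Ballots ranking Bob above Carol: 4+7+11 = 22.
Ballots ranking Carol above Bob: 13+2+6 = 21.
So 22 of 43 voters prefer Bob to Carol.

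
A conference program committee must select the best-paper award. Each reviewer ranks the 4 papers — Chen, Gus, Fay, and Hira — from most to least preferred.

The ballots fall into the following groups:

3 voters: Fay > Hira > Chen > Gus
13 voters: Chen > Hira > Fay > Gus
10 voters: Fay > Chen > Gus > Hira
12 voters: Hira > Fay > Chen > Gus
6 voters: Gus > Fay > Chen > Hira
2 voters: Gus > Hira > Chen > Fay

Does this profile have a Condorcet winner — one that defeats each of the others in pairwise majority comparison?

No

Head-to-head results (46 voters total):
Chen vs Gus: Chen wins 38–8.
Chen vs Fay: Fay wins 31–15.
Chen vs Hira: Chen wins 29–17.
Gus vs Fay: Fay wins 38–8.
Gus vs Hira: Hira wins 28–18.
Fay vs Hira: Hira wins 27–19.
No candidate beats all others: Chen beats Hira beats Fay beats Chen, a majority cycle.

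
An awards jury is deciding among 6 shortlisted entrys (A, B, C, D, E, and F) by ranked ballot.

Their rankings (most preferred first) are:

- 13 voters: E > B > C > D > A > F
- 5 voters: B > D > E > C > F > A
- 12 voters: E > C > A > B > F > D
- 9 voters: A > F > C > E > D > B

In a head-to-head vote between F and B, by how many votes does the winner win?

21

Ballots ranking F above B: 9.
Ballots ranking B above F: 13+5+12 = 30.
B wins 30–9, a margin of 21.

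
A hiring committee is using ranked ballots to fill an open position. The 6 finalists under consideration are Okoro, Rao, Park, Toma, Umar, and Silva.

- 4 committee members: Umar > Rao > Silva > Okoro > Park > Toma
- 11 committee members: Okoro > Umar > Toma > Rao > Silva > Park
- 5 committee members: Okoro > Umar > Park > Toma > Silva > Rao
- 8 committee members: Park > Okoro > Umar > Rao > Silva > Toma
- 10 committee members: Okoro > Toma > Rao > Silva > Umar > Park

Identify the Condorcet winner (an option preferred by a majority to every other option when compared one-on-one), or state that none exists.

Head-to-head results (38 voters total):
Okoro vs Rao: Okoro wins 34–4.
Okoro vs Park: Okoro wins 30–8.
Okoro vs Toma: Okoro wins 38–0.
Okoro vs Umar: Okoro wins 34–4.
Okoro vs Silva: Okoro wins 34–4.
Rao vs Park: Rao wins 25–13.
Rao vs Toma: Toma wins 26–12.
Rao vs Umar: Umar wins 28–10.
Rao vs Silva: Rao wins 33–5.
Park vs Toma: Toma wins 21–17.
Park vs Umar: Umar wins 30–8.
Park vs Silva: Silva wins 25–13.
Toma vs Umar: Umar wins 28–10.
Toma vs Silva: Toma wins 26–12.
Umar vs Silva: Umar wins 28–10.
Okoro beats each rival — Rao (34–4), Park (30–8), Toma (38–0), Umar (34–4), Silva (34–4) — so Okoro is the Condorcet winner.

Okoro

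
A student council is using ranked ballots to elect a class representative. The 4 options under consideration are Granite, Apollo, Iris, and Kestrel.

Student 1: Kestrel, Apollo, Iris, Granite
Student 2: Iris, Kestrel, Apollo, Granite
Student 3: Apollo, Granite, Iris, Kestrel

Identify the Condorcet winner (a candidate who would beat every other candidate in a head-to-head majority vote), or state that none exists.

There is no Condorcet winner

Head-to-head results (3 voters total):
Granite vs Apollo: Apollo wins 3–0.
Granite vs Iris: Iris wins 2–1.
Granite vs Kestrel: Kestrel wins 2–1.
Apollo vs Iris: Apollo wins 2–1.
Apollo vs Kestrel: Kestrel wins 2–1.
Iris vs Kestrel: Iris wins 2–1.
No candidate beats all others: Apollo beats Iris beats Kestrel beats Apollo, a majority cycle.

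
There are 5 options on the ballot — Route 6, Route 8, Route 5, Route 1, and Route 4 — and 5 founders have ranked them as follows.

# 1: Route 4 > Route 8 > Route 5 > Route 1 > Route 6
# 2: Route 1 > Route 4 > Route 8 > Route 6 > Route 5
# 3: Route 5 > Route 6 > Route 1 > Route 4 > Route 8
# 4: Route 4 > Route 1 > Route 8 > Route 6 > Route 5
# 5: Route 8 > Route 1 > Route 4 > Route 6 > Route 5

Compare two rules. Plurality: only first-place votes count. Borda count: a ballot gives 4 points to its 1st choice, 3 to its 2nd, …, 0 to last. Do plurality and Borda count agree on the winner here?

Plurality first-place counts: Route 6 0, Route 8 1, Route 5 1, Route 1 1, Route 4 2 → Route 4.
Borda totals: Route 6 6, Route 8 11, Route 5 6, Route 1 13, Route 4 14 → Route 4.
The two rules agree on Route 4.

Yes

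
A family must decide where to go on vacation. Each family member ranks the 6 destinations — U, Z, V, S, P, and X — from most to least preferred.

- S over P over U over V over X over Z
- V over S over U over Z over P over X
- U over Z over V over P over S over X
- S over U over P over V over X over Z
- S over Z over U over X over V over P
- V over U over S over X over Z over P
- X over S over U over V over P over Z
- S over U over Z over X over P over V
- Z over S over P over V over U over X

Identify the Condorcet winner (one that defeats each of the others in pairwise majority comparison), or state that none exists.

S

Head-to-head results (9 voters total):
U vs Z: U wins 7–2.
U vs V: U wins 6–3.
U vs S: S wins 7–2.
U vs P: U wins 7–2.
U vs X: U wins 8–1.
Z vs V: V wins 5–4.
Z vs S: S wins 7–2.
Z vs P: Z wins 6–3.
Z vs X: Z wins 5–4.
V vs S: S wins 6–3.
V vs P: V wins 5–4.
V vs X: V wins 6–3.
S vs P: S wins 8–1.
S vs X: S wins 8–1.
P vs X: P wins 5–4.
S beats each rival — U (7–2), Z (7–2), V (6–3), P (8–1), X (8–1) — so S is the Condorcet winner.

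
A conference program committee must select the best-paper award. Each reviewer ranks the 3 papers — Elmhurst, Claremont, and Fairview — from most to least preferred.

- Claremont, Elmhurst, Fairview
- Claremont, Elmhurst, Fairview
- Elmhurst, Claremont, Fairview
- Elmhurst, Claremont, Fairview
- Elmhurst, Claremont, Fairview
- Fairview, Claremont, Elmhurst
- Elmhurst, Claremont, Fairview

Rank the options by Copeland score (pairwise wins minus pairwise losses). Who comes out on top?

Pairwise results:
  Elmhurst vs Claremont: Elmhurst wins 4–3.
  Elmhurst vs Fairview: Elmhurst wins 6–1.
  Claremont vs Fairview: Claremont wins 6–1.
Copeland scores (wins − losses):
  Elmhurst: 2 − 0 = 2
  Claremont: 1 − 1 = 0
  Fairview: 0 − 2 = -2
Elmhurst has the best Copeland score.

Elmhurst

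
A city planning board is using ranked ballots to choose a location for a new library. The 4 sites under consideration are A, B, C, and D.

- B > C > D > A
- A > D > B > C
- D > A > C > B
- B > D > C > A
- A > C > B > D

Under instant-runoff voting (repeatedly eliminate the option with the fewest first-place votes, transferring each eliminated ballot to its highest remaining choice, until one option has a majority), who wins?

A

Round 1: A 2, B 2, D 1, C 0. C has the fewest and is eliminated.
Round 2: A 2, B 2, D 1. D has the fewest and is eliminated.
Round 3: A 3, B 2. A has a majority.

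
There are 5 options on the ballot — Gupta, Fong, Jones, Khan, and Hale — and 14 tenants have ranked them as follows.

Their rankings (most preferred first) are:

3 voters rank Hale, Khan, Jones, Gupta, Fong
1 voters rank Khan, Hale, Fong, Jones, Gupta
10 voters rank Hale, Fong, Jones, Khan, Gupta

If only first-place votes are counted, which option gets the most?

Hale

First-place vote totals:
  Gupta: 0
  Fong: 0
  Jones: 0
  Khan: 1
  Hale: 13
Hale has the most first-place votes.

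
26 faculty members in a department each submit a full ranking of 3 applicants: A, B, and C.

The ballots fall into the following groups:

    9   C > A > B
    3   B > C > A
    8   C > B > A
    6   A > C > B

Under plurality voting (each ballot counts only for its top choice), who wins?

First-place vote totals:
  A: 6
  B: 3
  C: 17
C has the most first-place votes.

C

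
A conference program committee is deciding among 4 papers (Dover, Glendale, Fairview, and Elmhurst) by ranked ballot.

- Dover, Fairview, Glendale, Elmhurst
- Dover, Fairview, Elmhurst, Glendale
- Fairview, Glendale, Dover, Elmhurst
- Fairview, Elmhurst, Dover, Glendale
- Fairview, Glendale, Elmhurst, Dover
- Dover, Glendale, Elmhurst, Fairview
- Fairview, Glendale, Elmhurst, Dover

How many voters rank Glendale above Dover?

Ballots ranking Glendale above Dover: 3.
Ballots ranking Dover above Glendale: 4.
So 3 of 7 voters prefer Glendale to Dover.

3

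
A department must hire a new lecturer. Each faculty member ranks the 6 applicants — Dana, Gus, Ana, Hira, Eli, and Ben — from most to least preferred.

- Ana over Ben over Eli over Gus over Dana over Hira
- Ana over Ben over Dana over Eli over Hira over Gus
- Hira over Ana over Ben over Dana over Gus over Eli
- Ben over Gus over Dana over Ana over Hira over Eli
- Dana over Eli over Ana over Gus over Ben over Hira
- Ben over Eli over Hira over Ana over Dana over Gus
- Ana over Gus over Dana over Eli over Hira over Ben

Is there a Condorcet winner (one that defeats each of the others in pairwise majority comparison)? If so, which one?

Ana

Head-to-head results (7 voters total):
Dana vs Gus: Dana wins 4–3.
Dana vs Ana: Ana wins 5–2.
Dana vs Hira: Dana wins 5–2.
Dana vs Eli: Dana wins 5–2.
Dana vs Ben: Ben wins 5–2.
Gus vs Ana: Ana wins 6–1.
Gus vs Hira: Gus wins 4–3.
Gus vs Eli: Eli wins 4–3.
Gus vs Ben: Ben wins 5–2.
Ana vs Hira: Ana wins 5–2.
Ana vs Eli: Ana wins 5–2.
Ana vs Ben: Ana wins 5–2.
Hira vs Eli: Eli wins 5–2.
Hira vs Ben: Ben wins 5–2.
Eli vs Ben: Ben wins 5–2.
Ana beats each rival — Dana (5–2), Gus (6–1), Hira (5–2), Eli (5–2), Ben (5–2) — so Ana is the Condorcet winner.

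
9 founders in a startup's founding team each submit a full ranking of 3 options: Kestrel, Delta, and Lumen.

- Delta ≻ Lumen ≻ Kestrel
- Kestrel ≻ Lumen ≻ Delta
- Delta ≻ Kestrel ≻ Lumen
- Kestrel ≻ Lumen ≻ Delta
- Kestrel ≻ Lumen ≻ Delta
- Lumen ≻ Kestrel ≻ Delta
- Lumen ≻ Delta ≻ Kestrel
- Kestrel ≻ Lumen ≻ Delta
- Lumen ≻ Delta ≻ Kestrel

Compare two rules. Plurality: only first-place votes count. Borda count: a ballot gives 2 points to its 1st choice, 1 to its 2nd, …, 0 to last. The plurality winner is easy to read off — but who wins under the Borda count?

Plurality first-place counts: Kestrel 4, Delta 2, Lumen 3 → Kestrel.
Borda totals: Kestrel 10, Delta 6, Lumen 11 → Lumen.

Lumen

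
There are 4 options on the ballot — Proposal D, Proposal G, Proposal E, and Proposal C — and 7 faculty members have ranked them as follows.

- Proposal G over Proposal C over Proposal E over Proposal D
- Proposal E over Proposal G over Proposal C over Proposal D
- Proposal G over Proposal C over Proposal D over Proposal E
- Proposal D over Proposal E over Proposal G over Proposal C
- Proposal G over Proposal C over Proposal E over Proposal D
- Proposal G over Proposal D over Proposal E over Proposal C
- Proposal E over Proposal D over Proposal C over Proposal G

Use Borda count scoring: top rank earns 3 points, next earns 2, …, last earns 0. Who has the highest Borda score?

Borda scores:
  Proposal D: 0 + 0 + 1 + 3 + 0 + 2 + 2 = 8
  Proposal G: 3 + 2 + 3 + 1 + 3 + 3 + 0 = 15
  Proposal E: 1 + 3 + 0 + 2 + 1 + 1 + 3 = 11
  Proposal C: 2 + 1 + 2 + 0 + 2 + 0 + 1 = 8
Proposal G has the highest total.

Proposal G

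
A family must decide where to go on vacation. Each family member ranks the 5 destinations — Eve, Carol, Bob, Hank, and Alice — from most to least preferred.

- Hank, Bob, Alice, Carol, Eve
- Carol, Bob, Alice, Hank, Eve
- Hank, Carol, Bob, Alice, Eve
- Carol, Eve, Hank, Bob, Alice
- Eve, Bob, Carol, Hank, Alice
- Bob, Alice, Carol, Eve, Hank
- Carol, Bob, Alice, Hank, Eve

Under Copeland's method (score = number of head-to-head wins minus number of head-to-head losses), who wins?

Carol

Pairwise results:
  Eve vs Carol: Carol wins 6–1.
  Eve vs Bob: Bob wins 5–2.
  Eve vs Hank: Hank wins 4–3.
  Eve vs Alice: Alice wins 5–2.
  Carol vs Bob: Carol wins 4–3.
  Carol vs Hank: Carol wins 5–2.
  Carol vs Alice: Carol wins 5–2.
  Bob vs Hank: Bob wins 4–3.
  Bob vs Alice: Bob wins 7–0.
  Hank vs Alice: Hank wins 4–3.
Copeland scores (wins − losses):
  Eve: 0 − 4 = -4
  Carol: 4 − 0 = 4
  Bob: 3 − 1 = 2
  Hank: 2 − 2 = 0
  Alice: 1 − 3 = -2
Carol has the best Copeland score.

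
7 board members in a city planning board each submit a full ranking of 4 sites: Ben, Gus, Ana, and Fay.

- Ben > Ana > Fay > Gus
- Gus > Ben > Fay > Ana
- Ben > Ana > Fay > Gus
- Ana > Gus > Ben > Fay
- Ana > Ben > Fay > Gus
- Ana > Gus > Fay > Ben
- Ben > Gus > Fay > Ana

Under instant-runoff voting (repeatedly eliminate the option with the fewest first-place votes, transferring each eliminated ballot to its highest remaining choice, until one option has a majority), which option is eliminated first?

Round 1: Ben 3, Ana 3, Gus 1, Fay 0. Fay has the fewest and is eliminated.
Round 2: Ben 3, Ana 3, Gus 1. Gus has the fewest and is eliminated.
Round 3: Ben 4, Ana 3. Ben has a majority.

Fay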